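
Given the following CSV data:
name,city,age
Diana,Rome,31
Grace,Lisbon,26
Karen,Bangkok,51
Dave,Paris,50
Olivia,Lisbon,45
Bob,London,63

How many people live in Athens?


Scanning city column for 'Athens':
Total matches: 0

ANSWER: 0


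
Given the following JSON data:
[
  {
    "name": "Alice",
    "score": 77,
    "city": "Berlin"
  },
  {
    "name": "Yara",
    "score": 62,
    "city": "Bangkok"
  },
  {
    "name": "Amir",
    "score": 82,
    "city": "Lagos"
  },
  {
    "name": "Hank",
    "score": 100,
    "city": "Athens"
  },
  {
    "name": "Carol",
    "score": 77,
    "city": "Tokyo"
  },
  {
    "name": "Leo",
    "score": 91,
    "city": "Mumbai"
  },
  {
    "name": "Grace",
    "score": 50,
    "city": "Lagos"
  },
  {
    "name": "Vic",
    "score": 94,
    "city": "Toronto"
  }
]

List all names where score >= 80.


Filtering records where score >= 80:
  Alice (score=77) -> no
  Yara (score=62) -> no
  Amir (score=82) -> YES
  Hank (score=100) -> YES
  Carol (score=77) -> no
  Leo (score=91) -> YES
  Grace (score=50) -> no
  Vic (score=94) -> YES


ANSWER: Amir, Hank, Leo, Vic


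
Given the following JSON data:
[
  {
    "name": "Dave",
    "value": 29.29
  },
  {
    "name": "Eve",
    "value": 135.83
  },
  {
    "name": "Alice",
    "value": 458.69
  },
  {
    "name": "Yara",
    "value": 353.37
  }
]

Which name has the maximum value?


Comparing values:
  Dave: 29.29
  Eve: 135.83
  Alice: 458.69
  Yara: 353.37
Maximum: Alice (458.69)

ANSWER: Alice


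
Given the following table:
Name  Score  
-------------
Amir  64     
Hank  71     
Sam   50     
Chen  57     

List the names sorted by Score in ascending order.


Sorting by Score (ascending):
  Sam: 50
  Chen: 57
  Amir: 64
  Hank: 71


ANSWER: Sam, Chen, Amir, Hank


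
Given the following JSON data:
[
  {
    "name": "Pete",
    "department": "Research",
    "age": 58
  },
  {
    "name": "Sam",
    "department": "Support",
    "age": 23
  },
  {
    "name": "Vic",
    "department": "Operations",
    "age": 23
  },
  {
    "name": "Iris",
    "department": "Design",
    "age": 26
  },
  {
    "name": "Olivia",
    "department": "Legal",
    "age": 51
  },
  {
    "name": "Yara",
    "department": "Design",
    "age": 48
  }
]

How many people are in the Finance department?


Scanning records for department = Finance
  No matches found
Count: 0

ANSWER: 0


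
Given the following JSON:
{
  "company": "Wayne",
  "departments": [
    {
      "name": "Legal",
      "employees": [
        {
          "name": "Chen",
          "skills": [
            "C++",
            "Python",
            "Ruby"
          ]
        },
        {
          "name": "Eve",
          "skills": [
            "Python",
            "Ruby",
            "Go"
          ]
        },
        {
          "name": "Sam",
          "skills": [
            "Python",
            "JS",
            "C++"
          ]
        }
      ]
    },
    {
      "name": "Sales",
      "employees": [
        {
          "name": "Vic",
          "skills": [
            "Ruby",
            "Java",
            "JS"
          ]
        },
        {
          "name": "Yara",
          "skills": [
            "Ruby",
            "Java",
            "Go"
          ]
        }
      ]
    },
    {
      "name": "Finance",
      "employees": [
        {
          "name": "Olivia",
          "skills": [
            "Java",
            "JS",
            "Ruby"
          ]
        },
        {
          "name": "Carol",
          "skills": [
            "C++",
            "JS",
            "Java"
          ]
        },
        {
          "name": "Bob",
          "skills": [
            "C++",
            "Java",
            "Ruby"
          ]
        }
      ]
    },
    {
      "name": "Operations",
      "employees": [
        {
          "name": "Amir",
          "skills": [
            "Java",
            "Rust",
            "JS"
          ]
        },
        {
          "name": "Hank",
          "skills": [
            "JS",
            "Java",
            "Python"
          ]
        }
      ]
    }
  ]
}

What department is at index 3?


Path: departments[3].name
Value: Operations

ANSWER: Operations


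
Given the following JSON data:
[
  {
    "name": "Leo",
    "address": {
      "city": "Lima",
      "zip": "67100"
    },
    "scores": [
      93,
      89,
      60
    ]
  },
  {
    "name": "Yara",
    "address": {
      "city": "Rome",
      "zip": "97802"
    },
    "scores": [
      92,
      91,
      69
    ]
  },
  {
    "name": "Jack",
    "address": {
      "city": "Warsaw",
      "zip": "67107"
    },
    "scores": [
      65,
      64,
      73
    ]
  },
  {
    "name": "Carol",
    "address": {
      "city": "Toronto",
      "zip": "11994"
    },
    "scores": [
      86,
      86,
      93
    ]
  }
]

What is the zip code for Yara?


Path: records[1].address.zip
Value: 97802

ANSWER: 97802


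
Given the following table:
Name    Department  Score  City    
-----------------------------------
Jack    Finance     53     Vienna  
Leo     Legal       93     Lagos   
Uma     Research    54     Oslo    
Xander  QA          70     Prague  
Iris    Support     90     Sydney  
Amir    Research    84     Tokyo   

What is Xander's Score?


Row 4: Xander
Score = 70

ANSWER: 70


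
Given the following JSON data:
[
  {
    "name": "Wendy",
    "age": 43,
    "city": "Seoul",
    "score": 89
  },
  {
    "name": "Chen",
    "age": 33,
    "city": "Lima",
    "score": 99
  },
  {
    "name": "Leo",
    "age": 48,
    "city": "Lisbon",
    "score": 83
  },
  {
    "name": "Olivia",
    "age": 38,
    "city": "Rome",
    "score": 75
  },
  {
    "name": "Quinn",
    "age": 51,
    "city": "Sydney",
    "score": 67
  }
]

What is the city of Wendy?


Looking up record where name = Wendy
Record index: 0
Field 'city' = Seoul

ANSWER: Seoul


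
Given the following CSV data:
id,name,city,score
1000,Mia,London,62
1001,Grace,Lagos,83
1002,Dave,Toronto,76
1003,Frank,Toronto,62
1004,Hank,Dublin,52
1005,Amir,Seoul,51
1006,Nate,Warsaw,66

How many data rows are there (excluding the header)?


Counting rows (excluding header):
Header: id,name,city,score
Data rows: 7

ANSWER: 7


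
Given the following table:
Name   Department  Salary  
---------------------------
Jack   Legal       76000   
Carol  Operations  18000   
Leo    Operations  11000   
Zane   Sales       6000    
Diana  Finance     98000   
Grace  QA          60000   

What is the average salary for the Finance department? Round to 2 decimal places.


Finance department members:
  Diana: 98000
Sum = 98000
Count = 1
Average = 98000 / 1 = 98000.00

ANSWER: 98000.00


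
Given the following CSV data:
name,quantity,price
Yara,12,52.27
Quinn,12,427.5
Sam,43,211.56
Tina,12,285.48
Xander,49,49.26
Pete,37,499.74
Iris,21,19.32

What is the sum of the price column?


Values in 'price' column:
  Row 1: 52.27
  Row 2: 427.5
  Row 3: 211.56
  Row 4: 285.48
  Row 5: 49.26
  Row 6: 499.74
  Row 7: 19.32
Sum = 52.27 + 427.5 + 211.56 + 285.48 + 49.26 + 499.74 + 19.32 = 1545.13

ANSWER: 1545.13


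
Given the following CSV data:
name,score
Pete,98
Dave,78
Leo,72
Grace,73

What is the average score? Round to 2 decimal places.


Scores: 98, 78, 72, 73
Sum = 321
Count = 4
Average = 321 / 4 = 80.25

ANSWER: 80.25


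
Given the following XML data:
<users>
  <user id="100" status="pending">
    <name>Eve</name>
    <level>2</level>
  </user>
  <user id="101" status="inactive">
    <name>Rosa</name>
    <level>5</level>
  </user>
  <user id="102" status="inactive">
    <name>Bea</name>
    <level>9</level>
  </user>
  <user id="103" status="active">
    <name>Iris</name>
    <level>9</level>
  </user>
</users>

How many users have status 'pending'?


Counting users with status='pending':
  Eve (id=100) -> MATCH
Count: 1

ANSWER: 1


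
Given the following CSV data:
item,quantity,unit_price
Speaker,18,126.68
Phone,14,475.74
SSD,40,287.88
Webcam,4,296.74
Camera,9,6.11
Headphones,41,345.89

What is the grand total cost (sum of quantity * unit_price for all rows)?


Computing row totals:
  Speaker: 18 * 126.68 = 2280.24
  Phone: 14 * 475.74 = 6660.36
  SSD: 40 * 287.88 = 11515.2
  Webcam: 4 * 296.74 = 1186.96
  Camera: 9 * 6.11 = 54.99
  Headphones: 41 * 345.89 = 14181.49
Grand total = 2280.24 + 6660.36 + 11515.2 + 1186.96 + 54.99 + 14181.49 = 35879.24

ANSWER: 35879.24


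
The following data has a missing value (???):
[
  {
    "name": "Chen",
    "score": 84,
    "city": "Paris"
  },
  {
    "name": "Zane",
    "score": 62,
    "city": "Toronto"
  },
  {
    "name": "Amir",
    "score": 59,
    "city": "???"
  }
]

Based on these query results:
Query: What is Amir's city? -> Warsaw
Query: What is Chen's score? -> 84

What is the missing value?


The missing value is Amir's city
From query: Amir's city = Warsaw

ANSWER: Warsaw


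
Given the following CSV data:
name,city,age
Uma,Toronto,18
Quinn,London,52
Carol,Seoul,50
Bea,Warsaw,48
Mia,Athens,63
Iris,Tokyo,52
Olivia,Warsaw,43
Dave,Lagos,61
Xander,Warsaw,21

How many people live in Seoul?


Scanning city column for 'Seoul':
  Row 3: Carol -> MATCH
Total matches: 1

ANSWER: 1


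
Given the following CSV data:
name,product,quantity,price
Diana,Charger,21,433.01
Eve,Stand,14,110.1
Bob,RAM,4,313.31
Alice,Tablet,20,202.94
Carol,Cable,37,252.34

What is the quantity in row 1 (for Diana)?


Row 1: Diana
Column 'quantity' = 21

ANSWER: 21


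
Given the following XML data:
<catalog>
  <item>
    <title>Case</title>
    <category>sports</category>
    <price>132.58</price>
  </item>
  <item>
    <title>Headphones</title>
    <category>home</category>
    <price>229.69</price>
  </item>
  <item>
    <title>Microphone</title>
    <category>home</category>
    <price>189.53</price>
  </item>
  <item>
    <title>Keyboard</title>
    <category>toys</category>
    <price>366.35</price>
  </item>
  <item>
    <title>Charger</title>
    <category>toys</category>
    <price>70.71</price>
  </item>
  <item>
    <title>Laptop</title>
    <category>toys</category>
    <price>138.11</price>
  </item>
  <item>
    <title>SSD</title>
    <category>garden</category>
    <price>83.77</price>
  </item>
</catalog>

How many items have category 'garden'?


Scanning <item> elements for <category>garden</category>:
  Item 7: SSD -> MATCH
Count: 1

ANSWER: 1


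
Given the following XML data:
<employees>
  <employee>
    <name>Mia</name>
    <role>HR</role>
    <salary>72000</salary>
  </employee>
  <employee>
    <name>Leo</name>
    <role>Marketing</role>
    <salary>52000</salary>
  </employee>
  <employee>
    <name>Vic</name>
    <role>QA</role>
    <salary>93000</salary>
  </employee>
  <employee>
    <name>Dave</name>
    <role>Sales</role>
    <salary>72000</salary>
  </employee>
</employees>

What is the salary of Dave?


Searching for <employee> with <name>Dave</name>
Found at position 4
<salary>72000</salary>

ANSWER: 72000


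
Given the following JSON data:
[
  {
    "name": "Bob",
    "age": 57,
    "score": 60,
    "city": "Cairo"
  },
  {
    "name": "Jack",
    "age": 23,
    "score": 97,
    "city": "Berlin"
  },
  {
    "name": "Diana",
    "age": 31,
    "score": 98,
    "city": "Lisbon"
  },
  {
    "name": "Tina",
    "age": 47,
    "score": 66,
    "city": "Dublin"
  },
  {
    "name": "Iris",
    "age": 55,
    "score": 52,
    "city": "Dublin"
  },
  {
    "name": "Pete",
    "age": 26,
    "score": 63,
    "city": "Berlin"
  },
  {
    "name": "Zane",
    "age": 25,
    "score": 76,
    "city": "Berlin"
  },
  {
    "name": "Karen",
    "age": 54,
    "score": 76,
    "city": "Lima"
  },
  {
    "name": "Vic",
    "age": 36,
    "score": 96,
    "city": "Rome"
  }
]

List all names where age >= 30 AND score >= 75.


Checking both conditions:
  Bob (age=57, score=60) -> no
  Jack (age=23, score=97) -> no
  Diana (age=31, score=98) -> YES
  Tina (age=47, score=66) -> no
  Iris (age=55, score=52) -> no
  Pete (age=26, score=63) -> no
  Zane (age=25, score=76) -> no
  Karen (age=54, score=76) -> YES
  Vic (age=36, score=96) -> YES


ANSWER: Diana, Karen, Vic


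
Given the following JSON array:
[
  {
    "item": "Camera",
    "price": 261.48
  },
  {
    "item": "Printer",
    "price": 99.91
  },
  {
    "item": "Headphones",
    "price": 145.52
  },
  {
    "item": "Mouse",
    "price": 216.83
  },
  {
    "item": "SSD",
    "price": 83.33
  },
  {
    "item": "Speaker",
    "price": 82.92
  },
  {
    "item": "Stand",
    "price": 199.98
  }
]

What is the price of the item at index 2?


Array index 2 -> Headphones
price = 145.52

ANSWER: 145.52


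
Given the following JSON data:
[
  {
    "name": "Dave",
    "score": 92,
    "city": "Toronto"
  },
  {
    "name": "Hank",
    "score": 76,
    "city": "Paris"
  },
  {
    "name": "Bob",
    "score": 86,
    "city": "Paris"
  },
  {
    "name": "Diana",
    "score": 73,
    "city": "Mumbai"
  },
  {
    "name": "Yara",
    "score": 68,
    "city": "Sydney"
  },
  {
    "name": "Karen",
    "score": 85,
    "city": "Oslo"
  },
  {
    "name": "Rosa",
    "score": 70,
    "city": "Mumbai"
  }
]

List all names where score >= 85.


Filtering records where score >= 85:
  Dave (score=92) -> YES
  Hank (score=76) -> no
  Bob (score=86) -> YES
  Diana (score=73) -> no
  Yara (score=68) -> no
  Karen (score=85) -> YES
  Rosa (score=70) -> no


ANSWER: Dave, Bob, Karen


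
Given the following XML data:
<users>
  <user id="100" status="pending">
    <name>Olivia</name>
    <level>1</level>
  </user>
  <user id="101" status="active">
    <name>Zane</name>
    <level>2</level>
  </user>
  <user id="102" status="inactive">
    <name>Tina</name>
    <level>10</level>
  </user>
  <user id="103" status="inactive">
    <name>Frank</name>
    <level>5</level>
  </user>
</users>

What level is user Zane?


Finding user: Zane
<level>2</level>

ANSWER: 2


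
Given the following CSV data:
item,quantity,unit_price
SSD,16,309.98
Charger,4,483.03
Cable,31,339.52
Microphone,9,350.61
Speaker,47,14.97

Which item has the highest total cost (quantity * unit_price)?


Computing row totals:
  SSD: 4959.68
  Charger: 1932.12
  Cable: 10525.12
  Microphone: 3155.49
  Speaker: 703.59
Maximum: Cable (10525.12)

ANSWER: Cable


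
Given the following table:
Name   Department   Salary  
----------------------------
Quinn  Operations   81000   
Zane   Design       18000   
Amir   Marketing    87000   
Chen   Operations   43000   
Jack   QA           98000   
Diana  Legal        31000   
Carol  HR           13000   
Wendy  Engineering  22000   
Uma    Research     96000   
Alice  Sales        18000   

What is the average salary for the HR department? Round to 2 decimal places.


HR department members:
  Carol: 13000
Sum = 13000
Count = 1
Average = 13000 / 1 = 13000.00

ANSWER: 13000.00


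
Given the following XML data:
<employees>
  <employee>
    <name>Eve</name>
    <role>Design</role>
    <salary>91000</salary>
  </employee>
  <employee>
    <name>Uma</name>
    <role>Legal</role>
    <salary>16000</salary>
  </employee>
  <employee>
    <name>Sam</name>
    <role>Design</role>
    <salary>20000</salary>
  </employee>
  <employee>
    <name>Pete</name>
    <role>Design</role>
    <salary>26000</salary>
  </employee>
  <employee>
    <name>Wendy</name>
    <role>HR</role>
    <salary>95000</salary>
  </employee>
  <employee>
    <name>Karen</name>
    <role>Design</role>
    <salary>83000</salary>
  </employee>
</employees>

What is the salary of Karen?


Searching for <employee> with <name>Karen</name>
Found at position 6
<salary>83000</salary>

ANSWER: 83000


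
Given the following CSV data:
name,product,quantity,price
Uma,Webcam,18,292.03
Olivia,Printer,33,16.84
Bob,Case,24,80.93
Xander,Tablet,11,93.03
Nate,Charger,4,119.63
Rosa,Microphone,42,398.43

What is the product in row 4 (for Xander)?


Row 4: Xander
Column 'product' = Tablet

ANSWER: Tablet


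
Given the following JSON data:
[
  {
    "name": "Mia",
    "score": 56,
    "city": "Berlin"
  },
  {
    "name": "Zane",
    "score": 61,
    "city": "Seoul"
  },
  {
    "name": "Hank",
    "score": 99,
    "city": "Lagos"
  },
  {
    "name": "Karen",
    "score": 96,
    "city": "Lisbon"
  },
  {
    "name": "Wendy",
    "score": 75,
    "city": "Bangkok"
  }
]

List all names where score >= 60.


Filtering records where score >= 60:
  Mia (score=56) -> no
  Zane (score=61) -> YES
  Hank (score=99) -> YES
  Karen (score=96) -> YES
  Wendy (score=75) -> YES


ANSWER: Zane, Hank, Karen, Wendy


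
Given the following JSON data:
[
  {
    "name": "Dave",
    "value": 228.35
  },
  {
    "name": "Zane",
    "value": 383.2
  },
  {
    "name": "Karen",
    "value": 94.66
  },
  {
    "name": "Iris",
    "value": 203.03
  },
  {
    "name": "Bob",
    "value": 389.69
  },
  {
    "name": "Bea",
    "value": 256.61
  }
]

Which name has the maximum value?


Comparing values:
  Dave: 228.35
  Zane: 383.2
  Karen: 94.66
  Iris: 203.03
  Bob: 389.69
  Bea: 256.61
Maximum: Bob (389.69)

ANSWER: Bob


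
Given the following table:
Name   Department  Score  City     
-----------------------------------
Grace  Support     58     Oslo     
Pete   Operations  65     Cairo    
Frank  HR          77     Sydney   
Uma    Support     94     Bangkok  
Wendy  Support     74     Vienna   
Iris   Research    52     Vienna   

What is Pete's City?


Row 2: Pete
City = Cairo

ANSWER: Cairo


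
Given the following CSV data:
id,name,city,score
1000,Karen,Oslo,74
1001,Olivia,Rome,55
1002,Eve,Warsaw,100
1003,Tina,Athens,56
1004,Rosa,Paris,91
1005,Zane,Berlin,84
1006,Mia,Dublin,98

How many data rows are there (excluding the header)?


Counting rows (excluding header):
Header: id,name,city,score
Data rows: 7

ANSWER: 7


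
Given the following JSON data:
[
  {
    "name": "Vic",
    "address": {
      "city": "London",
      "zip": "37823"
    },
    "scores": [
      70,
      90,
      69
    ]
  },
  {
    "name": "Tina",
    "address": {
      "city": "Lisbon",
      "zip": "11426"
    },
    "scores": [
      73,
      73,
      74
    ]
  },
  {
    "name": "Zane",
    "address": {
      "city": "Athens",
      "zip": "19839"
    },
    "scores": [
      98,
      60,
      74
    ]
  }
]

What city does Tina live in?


Path: records[1].address.city
Value: Lisbon

ANSWER: Lisbon


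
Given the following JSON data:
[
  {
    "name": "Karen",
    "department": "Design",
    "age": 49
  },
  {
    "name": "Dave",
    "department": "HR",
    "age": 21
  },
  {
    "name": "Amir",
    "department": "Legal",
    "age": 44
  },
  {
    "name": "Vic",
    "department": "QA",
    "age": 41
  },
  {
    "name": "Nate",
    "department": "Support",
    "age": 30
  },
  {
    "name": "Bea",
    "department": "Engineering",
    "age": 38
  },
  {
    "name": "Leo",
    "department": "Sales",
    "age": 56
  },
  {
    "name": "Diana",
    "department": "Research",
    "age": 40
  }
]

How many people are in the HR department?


Scanning records for department = HR
  Record 1: Dave
Count: 1

ANSWER: 1


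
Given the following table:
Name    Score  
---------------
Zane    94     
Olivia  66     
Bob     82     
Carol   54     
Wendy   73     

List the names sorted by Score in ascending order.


Sorting by Score (ascending):
  Carol: 54
  Olivia: 66
  Wendy: 73
  Bob: 82
  Zane: 94


ANSWER: Carol, Olivia, Wendy, Bob, Zane


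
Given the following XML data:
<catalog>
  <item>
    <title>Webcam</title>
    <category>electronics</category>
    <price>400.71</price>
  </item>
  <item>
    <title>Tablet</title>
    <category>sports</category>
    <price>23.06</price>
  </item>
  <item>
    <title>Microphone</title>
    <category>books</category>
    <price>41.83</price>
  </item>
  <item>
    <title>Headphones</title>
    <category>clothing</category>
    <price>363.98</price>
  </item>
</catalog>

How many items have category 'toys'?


Scanning <item> elements for <category>toys</category>:
Count: 0

ANSWER: 0


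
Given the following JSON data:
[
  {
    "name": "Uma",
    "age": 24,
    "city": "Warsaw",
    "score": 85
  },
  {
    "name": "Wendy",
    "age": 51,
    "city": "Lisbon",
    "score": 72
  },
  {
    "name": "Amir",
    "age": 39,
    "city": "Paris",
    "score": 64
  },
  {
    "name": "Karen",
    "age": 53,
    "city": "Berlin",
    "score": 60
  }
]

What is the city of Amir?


Looking up record where name = Amir
Record index: 2
Field 'city' = Paris

ANSWER: Paris


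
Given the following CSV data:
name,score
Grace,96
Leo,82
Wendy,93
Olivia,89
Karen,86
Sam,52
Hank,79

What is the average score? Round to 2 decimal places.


Scores: 96, 82, 93, 89, 86, 52, 79
Sum = 577
Count = 7
Average = 577 / 7 = 82.43

ANSWER: 82.43


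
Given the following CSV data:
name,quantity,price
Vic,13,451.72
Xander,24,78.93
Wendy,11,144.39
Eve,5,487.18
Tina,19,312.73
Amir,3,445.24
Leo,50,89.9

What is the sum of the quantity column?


Values in 'quantity' column:
  Row 1: 13
  Row 2: 24
  Row 3: 11
  Row 4: 5
  Row 5: 19
  Row 6: 3
  Row 7: 50
Sum = 13 + 24 + 11 + 5 + 19 + 3 + 50 = 125

ANSWER: 125


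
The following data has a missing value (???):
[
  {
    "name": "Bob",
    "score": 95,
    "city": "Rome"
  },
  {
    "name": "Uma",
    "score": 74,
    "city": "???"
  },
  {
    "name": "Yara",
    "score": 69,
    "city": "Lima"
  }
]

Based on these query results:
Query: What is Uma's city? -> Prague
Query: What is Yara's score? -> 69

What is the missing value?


The missing value is Uma's city
From query: Uma's city = Prague

ANSWER: Prague


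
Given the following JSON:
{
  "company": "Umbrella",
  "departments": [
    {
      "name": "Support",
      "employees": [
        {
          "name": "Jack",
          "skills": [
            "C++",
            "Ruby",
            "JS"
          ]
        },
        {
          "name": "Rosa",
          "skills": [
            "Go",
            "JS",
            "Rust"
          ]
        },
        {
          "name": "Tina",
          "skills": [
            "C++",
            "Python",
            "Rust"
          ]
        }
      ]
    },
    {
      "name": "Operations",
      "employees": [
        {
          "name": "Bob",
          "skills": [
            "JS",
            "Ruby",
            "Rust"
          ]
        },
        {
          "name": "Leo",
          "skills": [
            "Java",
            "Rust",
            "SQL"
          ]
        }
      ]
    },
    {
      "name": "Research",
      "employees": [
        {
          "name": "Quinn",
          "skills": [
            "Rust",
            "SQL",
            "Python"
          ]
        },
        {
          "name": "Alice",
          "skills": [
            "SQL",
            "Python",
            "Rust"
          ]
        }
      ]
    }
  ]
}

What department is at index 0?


Path: departments[0].name
Value: Support

ANSWER: Support


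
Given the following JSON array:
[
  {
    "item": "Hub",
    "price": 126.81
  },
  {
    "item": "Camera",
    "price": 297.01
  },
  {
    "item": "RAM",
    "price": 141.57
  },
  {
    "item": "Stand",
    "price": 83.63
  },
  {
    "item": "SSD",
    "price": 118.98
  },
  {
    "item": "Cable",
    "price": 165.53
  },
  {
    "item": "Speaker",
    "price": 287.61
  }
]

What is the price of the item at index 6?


Array index 6 -> Speaker
price = 287.61

ANSWER: 287.61


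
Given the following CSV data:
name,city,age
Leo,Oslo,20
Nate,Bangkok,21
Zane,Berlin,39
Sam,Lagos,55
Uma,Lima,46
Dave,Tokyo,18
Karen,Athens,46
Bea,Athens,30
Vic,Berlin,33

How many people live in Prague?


Scanning city column for 'Prague':
Total matches: 0

ANSWER: 0


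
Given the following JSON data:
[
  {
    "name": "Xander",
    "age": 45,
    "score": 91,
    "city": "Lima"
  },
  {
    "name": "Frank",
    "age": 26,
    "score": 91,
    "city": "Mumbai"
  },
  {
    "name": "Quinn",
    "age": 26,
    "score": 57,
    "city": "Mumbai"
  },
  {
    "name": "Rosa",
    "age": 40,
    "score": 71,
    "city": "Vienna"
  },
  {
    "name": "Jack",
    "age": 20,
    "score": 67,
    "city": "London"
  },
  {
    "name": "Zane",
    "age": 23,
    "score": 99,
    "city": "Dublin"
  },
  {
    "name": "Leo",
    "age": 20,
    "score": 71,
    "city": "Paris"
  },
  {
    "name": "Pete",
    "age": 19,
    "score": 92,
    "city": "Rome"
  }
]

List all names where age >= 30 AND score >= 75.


Checking both conditions:
  Xander (age=45, score=91) -> YES
  Frank (age=26, score=91) -> no
  Quinn (age=26, score=57) -> no
  Rosa (age=40, score=71) -> no
  Jack (age=20, score=67) -> no
  Zane (age=23, score=99) -> no
  Leo (age=20, score=71) -> no
  Pete (age=19, score=92) -> no


ANSWER: Xander


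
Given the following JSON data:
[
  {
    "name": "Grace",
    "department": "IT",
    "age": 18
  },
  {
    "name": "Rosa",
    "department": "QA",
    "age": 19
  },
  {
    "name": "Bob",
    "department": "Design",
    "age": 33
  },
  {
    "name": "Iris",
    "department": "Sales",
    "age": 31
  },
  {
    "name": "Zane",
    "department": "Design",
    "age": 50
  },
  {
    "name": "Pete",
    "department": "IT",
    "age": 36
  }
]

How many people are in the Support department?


Scanning records for department = Support
  No matches found
Count: 0

ANSWER: 0


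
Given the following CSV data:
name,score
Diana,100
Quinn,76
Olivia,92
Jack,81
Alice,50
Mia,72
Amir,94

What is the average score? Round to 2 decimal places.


Scores: 100, 76, 92, 81, 50, 72, 94
Sum = 565
Count = 7
Average = 565 / 7 = 80.71

ANSWER: 80.71


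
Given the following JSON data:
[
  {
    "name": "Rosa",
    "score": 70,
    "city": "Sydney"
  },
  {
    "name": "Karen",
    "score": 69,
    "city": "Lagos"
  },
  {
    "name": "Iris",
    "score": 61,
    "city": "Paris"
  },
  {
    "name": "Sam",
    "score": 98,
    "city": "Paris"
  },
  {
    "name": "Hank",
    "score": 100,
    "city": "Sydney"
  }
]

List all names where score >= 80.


Filtering records where score >= 80:
  Rosa (score=70) -> no
  Karen (score=69) -> no
  Iris (score=61) -> no
  Sam (score=98) -> YES
  Hank (score=100) -> YES


ANSWER: Sam, Hank


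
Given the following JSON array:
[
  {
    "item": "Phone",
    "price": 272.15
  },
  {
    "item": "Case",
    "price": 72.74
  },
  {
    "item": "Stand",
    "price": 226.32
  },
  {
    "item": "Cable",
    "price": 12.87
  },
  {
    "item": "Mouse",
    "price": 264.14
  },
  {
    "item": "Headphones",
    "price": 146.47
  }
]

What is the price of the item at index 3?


Array index 3 -> Cable
price = 12.87

ANSWER: 12.87


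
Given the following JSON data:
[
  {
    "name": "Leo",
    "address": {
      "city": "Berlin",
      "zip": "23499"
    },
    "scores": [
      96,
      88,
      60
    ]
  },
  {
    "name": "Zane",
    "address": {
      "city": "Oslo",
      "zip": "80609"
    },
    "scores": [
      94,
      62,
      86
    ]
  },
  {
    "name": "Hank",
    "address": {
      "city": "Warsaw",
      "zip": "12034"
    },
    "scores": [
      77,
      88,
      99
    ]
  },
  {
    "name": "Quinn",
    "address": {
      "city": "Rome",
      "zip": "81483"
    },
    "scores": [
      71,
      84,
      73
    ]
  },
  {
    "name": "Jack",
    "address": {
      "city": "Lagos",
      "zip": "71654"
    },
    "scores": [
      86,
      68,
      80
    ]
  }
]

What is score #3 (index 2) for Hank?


Path: records[2].scores[2]
Value: 99

ANSWER: 99


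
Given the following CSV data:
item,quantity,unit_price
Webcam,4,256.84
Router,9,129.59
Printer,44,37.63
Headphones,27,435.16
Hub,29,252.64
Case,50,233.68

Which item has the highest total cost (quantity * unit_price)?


Computing row totals:
  Webcam: 1027.36
  Router: 1166.31
  Printer: 1655.72
  Headphones: 11749.32
  Hub: 7326.56
  Case: 11684.0
Maximum: Headphones (11749.32)

ANSWER: Headphones


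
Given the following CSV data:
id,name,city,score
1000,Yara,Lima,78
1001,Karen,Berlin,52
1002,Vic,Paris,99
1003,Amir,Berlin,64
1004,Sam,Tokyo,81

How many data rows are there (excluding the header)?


Counting rows (excluding header):
Header: id,name,city,score
Data rows: 5

ANSWER: 5


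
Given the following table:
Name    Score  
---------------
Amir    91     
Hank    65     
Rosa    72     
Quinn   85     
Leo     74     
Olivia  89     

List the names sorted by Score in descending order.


Sorting by Score (descending):
  Amir: 91
  Olivia: 89
  Quinn: 85
  Leo: 74
  Rosa: 72
  Hank: 65


ANSWER: Amir, Olivia, Quinn, Leo, Rosa, Hank


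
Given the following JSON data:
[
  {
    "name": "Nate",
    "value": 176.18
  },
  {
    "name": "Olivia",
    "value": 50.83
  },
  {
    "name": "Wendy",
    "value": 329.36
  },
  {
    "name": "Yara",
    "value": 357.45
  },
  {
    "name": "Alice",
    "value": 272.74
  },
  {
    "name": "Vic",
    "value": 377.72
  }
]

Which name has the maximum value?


Comparing values:
  Nate: 176.18
  Olivia: 50.83
  Wendy: 329.36
  Yara: 357.45
  Alice: 272.74
  Vic: 377.72
Maximum: Vic (377.72)

ANSWER: Vic


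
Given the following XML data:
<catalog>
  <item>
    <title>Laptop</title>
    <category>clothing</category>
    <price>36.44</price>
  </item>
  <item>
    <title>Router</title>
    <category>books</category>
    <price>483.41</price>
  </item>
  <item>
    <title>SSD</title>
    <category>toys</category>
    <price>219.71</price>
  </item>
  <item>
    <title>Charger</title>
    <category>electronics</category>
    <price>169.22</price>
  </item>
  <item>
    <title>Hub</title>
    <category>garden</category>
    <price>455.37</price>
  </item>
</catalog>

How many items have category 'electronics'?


Scanning <item> elements for <category>electronics</category>:
  Item 4: Charger -> MATCH
Count: 1

ANSWER: 1


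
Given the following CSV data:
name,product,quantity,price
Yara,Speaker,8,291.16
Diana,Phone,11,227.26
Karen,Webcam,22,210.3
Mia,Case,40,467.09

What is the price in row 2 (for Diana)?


Row 2: Diana
Column 'price' = 227.26

ANSWER: 227.26


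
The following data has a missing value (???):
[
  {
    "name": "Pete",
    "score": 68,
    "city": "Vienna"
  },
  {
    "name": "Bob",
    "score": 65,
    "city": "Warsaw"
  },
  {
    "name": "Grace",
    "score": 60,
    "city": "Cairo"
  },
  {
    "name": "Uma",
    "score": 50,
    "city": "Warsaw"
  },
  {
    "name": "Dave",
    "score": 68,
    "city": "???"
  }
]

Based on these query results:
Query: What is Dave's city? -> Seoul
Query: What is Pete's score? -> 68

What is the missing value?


The missing value is Dave's city
From query: Dave's city = Seoul

ANSWER: Seoul


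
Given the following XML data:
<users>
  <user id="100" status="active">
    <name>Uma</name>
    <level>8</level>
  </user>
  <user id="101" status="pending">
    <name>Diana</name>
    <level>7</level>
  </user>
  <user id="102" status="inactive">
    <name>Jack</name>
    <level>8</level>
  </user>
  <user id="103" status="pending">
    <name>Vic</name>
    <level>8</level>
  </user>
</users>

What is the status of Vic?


Finding user with name = Vic
user id="103" status="pending"

ANSWER: pending


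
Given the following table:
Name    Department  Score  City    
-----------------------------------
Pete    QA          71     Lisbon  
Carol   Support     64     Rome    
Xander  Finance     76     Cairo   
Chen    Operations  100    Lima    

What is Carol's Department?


Row 2: Carol
Department = Support

ANSWER: Support


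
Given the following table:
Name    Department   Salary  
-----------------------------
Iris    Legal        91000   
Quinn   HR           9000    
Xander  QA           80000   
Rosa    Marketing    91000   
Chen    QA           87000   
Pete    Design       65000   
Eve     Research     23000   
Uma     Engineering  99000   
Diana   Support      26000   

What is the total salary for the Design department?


Design department members:
  Pete: 65000
Total = 65000 = 65000

ANSWER: 65000


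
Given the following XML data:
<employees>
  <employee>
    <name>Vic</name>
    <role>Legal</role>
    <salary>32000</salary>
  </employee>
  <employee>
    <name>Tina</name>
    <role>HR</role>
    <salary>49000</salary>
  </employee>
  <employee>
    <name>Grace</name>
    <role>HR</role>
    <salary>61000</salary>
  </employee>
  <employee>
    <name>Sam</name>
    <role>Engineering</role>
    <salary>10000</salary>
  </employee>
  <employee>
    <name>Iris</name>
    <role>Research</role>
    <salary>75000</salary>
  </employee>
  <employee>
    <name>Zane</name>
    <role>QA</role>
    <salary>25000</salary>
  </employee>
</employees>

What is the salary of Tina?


Searching for <employee> with <name>Tina</name>
Found at position 2
<salary>49000</salary>

ANSWER: 49000


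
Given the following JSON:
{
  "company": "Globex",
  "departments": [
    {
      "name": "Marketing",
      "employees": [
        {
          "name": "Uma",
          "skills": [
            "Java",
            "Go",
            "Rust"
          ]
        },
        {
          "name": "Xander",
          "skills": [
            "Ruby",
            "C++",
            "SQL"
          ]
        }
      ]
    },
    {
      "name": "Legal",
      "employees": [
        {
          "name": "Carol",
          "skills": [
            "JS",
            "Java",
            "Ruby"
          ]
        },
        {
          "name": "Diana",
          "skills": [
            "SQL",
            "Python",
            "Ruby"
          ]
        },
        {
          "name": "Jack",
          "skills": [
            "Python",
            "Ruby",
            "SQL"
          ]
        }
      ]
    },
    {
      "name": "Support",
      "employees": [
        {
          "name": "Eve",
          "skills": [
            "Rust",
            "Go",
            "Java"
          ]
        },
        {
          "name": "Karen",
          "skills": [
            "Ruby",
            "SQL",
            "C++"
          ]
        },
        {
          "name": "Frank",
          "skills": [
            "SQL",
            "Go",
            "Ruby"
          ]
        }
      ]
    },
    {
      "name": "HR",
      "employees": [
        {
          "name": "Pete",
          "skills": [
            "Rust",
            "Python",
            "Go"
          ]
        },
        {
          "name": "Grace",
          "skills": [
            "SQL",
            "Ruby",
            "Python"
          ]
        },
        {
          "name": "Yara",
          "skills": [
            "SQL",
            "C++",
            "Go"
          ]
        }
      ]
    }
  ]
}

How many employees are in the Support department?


Path: departments[2].employees
Count: 3

ANSWER: 3


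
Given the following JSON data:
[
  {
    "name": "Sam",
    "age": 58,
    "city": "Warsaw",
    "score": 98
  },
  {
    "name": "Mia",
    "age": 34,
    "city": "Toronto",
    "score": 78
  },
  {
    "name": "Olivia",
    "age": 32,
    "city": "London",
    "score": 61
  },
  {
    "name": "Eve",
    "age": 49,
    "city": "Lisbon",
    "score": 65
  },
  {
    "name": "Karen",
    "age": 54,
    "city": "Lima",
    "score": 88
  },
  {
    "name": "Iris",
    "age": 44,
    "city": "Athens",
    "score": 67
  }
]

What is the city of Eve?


Looking up record where name = Eve
Record index: 3
Field 'city' = Lisbon

ANSWER: Lisbon


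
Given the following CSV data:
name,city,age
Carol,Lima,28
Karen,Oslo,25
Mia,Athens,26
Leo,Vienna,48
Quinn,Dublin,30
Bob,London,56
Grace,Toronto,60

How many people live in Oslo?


Scanning city column for 'Oslo':
  Row 2: Karen -> MATCH
Total matches: 1

ANSWER: 1


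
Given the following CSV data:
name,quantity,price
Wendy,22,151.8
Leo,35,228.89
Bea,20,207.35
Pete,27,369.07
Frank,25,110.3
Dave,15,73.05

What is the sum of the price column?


Values in 'price' column:
  Row 1: 151.8
  Row 2: 228.89
  Row 3: 207.35
  Row 4: 369.07
  Row 5: 110.3
  Row 6: 73.05
Sum = 151.8 + 228.89 + 207.35 + 369.07 + 110.3 + 73.05 = 1140.46

ANSWER: 1140.46


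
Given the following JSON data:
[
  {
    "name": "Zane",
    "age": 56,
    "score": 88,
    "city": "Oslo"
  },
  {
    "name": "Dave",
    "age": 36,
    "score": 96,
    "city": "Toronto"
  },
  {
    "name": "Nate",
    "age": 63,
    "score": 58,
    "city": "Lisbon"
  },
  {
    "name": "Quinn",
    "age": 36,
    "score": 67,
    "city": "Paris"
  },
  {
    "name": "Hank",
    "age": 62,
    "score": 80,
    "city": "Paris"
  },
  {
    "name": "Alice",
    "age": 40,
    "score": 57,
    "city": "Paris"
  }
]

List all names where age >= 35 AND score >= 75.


Checking both conditions:
  Zane (age=56, score=88) -> YES
  Dave (age=36, score=96) -> YES
  Nate (age=63, score=58) -> no
  Quinn (age=36, score=67) -> no
  Hank (age=62, score=80) -> YES
  Alice (age=40, score=57) -> no


ANSWER: Zane, Dave, Hank


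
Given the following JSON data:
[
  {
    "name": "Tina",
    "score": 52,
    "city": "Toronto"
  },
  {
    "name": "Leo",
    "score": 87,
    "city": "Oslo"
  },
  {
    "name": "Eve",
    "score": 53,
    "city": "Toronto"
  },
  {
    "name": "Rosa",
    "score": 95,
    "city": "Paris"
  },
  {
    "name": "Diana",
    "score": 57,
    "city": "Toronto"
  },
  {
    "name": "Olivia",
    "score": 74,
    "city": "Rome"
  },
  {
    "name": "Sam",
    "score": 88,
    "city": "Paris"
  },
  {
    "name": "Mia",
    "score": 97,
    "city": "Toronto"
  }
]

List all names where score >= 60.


Filtering records where score >= 60:
  Tina (score=52) -> no
  Leo (score=87) -> YES
  Eve (score=53) -> no
  Rosa (score=95) -> YES
  Diana (score=57) -> no
  Olivia (score=74) -> YES
  Sam (score=88) -> YES
  Mia (score=97) -> YES


ANSWER: Leo, Rosa, Olivia, Sam, Mia


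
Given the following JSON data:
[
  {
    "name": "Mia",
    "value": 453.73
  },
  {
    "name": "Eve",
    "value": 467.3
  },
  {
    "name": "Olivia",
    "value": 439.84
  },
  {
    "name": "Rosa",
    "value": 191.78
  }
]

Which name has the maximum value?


Comparing values:
  Mia: 453.73
  Eve: 467.3
  Olivia: 439.84
  Rosa: 191.78
Maximum: Eve (467.3)

ANSWER: Eve


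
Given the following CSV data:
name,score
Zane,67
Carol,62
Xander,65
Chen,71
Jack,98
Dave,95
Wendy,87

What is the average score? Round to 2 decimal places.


Scores: 67, 62, 65, 71, 98, 95, 87
Sum = 545
Count = 7
Average = 545 / 7 = 77.86

ANSWER: 77.86


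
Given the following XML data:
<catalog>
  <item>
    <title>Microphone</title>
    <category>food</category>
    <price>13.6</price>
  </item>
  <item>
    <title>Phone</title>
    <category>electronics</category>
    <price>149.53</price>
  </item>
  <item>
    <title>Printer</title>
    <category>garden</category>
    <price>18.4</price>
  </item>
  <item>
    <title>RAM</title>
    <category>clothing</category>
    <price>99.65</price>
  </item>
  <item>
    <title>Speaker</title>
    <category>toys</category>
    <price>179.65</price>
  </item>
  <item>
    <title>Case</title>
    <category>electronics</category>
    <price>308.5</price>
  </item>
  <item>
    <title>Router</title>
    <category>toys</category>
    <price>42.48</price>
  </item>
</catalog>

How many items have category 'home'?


Scanning <item> elements for <category>home</category>:
Count: 0

ANSWER: 0


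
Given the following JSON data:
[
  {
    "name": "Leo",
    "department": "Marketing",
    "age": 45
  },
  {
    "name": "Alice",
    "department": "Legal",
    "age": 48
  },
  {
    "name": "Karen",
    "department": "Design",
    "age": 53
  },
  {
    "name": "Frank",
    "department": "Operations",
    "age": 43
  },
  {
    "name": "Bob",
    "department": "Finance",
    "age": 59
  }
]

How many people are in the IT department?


Scanning records for department = IT
  No matches found
Count: 0

ANSWER: 0


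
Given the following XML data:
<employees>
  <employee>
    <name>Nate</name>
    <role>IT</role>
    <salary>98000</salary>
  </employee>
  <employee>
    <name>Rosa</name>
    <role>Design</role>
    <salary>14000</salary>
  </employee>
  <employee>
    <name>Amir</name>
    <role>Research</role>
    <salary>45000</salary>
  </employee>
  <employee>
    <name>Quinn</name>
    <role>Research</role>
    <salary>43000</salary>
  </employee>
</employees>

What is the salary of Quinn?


Searching for <employee> with <name>Quinn</name>
Found at position 4
<salary>43000</salary>

ANSWER: 43000
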